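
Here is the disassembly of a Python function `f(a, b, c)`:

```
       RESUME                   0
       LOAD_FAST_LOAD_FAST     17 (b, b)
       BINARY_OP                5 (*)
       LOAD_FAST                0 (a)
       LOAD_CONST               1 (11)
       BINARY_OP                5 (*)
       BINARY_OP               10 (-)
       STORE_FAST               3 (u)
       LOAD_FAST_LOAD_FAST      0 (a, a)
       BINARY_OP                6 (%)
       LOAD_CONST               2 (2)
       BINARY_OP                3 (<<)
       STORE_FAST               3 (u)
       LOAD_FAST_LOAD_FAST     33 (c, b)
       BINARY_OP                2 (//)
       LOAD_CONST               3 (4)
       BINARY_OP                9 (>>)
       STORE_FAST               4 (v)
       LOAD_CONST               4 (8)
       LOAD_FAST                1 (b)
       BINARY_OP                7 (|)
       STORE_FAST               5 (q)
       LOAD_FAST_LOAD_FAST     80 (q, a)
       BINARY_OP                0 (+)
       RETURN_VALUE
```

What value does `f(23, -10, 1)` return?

21

LOAD_FAST_LOAD_FAST b,b → push -10,-10. Stack: [-10, -10]
BINARY_OP * → -10 * -10 = 100. Stack: [100]
LOAD_FAST a → push 23. Stack: [100, 23]
LOAD_CONST → push 11. Stack: [100, 23, 11]
BINARY_OP * → 23 * 11 = 253. Stack: [100, 253]
BINARY_OP - → 100 - 253 = -153. Stack: [-153]
STORE_FAST u → u=-153. Stack: []
LOAD_FAST_LOAD_FAST a,a → push 23,23. Stack: [23, 23]
BINARY_OP % → 23 % 23 = 0. Stack: [0]
LOAD_CONST → push 2. Stack: [0, 2]
BINARY_OP << → 0 << 2 = 0. Stack: [0]
STORE_FAST u → u=0. Stack: []
LOAD_FAST_LOAD_FAST c,b → push 1,-10. Stack: [1, -10]
BINARY_OP // → 1 // -10 = -1. Stack: [-1]
LOAD_CONST → push 4. Stack: [-1, 4]
BINARY_OP >> → -1 >> 4 = -1. Stack: [-1]
STORE_FAST v → v=-1. Stack: []
LOAD_CONST → push 8. Stack: [8]
LOAD_FAST b → push -10. Stack: [8, -10]
BINARY_OP | → 8 | -10 = -2. Stack: [-2]
STORE_FAST q → q=-2. Stack: []
LOAD_FAST_LOAD_FAST q,a → push -2,23. Stack: [-2, 23]
BINARY_OP + → -2 + 23 = 21. Stack: [21]
RETURN_VALUE → return 21.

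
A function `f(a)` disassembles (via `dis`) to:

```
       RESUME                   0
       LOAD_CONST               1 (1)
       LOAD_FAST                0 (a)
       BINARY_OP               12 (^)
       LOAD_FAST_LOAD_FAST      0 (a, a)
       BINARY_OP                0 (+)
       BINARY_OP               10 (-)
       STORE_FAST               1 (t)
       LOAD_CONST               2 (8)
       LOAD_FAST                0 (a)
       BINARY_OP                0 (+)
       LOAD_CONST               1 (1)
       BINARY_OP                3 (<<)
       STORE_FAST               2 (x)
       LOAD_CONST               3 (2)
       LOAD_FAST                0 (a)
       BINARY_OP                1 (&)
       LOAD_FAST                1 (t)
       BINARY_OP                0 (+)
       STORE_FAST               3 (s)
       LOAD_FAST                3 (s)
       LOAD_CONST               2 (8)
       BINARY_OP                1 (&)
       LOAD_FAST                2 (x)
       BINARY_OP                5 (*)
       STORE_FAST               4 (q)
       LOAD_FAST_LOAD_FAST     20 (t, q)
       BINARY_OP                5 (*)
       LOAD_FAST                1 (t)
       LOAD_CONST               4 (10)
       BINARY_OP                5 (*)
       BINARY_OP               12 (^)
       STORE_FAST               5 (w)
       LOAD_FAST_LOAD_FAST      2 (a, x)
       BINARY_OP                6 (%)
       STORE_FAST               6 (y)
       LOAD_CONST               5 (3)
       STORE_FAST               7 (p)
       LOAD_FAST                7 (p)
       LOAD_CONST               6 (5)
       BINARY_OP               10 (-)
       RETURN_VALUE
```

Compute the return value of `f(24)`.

-2

LOAD_CONST → push 1. Stack: [1]
LOAD_FAST a → push 24. Stack: [1, 24]
BINARY_OP ^ → 1 ^ 24 = 25. Stack: [25]
LOAD_FAST_LOAD_FAST a,a → push 24,24. Stack: [25, 24, 24]
BINARY_OP + → 24 + 24 = 48. Stack: [25, 48]
BINARY_OP - → 25 - 48 = -23. Stack: [-23]
STORE_FAST t → t=-23. Stack: []
LOAD_CONST → push 8. Stack: [8]
LOAD_FAST a → push 24. Stack: [8, 24]
BINARY_OP + → 8 + 24 = 32. Stack: [32]
LOAD_CONST → push 1. Stack: [32, 1]
BINARY_OP << → 32 << 1 = 64. Stack: [64]
STORE_FAST x → x=64. Stack: []
LOAD_CONST → push 2. Stack: [2]
LOAD_FAST a → push 24. Stack: [2, 24]
BINARY_OP & → 2 & 24 = 0. Stack: [0]
LOAD_FAST t → push -23. Stack: [0, -23]
BINARY_OP + → 0 + -23 = -23. Stack: [-23]
STORE_FAST s → s=-23. Stack: []
LOAD_FAST s → push -23. Stack: [-23]
LOAD_CONST → push 8. Stack: [-23, 8]
BINARY_OP & → -23 & 8 = 8. Stack: [8]
LOAD_FAST x → push 64. Stack: [8, 64]
BINARY_OP * → 8 * 64 = 512. Stack: [512]
STORE_FAST q → q=512. Stack: []
LOAD_FAST_LOAD_FAST t,q → push -23,512. Stack: [-23, 512]
BINARY_OP * → -23 * 512 = -11776. Stack: [-11776]
LOAD_FAST t → push -23. Stack: [-11776, -23]
LOAD_CONST → push 10. Stack: [-11776, -23, 10]
BINARY_OP * → -23 * 10 = -230. Stack: [-11776, -230]
BINARY_OP ^ → -11776 ^ -230 = 11546. Stack: [11546]
STORE_FAST w → w=11546. Stack: []
LOAD_FAST_LOAD_FAST a,x → push 24,64. Stack: [24, 64]
BINARY_OP % → 24 % 64 = 24. Stack: [24]
STORE_FAST y → y=24. Stack: []
LOAD_CONST → push 3. Stack: [3]
STORE_FAST p → p=3. Stack: []
LOAD_FAST p → push 3. Stack: [3]
LOAD_CONST → push 5. Stack: [3, 5]
BINARY_OP - → 3 - 5 = -2. Stack: [-2]
RETURN_VALUE → return -2.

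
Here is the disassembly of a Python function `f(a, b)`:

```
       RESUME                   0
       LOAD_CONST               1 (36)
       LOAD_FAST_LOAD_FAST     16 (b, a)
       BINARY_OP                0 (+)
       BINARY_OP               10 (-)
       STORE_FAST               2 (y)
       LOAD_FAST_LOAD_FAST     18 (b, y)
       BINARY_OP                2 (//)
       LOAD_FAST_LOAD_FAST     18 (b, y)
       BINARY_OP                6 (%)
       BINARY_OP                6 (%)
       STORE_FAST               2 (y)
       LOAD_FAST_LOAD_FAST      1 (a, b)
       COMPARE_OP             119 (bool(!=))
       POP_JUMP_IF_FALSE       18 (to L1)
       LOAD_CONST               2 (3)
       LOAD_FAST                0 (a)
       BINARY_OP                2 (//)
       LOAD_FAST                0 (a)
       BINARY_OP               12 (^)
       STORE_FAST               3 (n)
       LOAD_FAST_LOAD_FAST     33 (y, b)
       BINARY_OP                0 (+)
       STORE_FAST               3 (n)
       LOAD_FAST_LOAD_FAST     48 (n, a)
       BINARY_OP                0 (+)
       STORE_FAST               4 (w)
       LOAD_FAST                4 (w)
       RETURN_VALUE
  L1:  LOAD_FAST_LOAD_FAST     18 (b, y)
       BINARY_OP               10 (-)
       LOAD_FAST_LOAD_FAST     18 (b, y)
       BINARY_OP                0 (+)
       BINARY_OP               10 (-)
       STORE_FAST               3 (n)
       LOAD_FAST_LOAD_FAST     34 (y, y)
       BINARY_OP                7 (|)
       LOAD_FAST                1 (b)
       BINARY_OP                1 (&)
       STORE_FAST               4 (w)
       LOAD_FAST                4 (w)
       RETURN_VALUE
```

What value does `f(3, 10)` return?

LOAD_CONST → push 36. Stack: [36]
LOAD_FAST_LOAD_FAST b,a → push 10,3. Stack: [36, 10, 3]
BINARY_OP + → 10 + 3 = 13. Stack: [36, 13]
BINARY_OP - → 36 - 13 = 23. Stack: [23]
STORE_FAST y → y=23. Stack: []
LOAD_FAST_LOAD_FAST b,y → push 10,23. Stack: [10, 23]
BINARY_OP // → 10 // 23 = 0. Stack: [0]
LOAD_FAST_LOAD_FAST b,y → push 10,23. Stack: [0, 10, 23]
BINARY_OP % → 10 % 23 = 10. Stack: [0, 10]
BINARY_OP % → 0 % 10 = 0. Stack: [0]
STORE_FAST y → y=0. Stack: []
LOAD_FAST_LOAD_FAST a,b → push 3,10. Stack: [3, 10]
COMPARE_OP bool(!=) → 3 vs 10 = True. Stack: [True]
POP_JUMP_IF_FALSE → pop True; no jump. Stack: []
LOAD_CONST → push 3. Stack: [3]
LOAD_FAST a → push 3. Stack: [3, 3]
BINARY_OP // → 3 // 3 = 1. Stack: [1]
LOAD_FAST a → push 3. Stack: [1, 3]
BINARY_OP ^ → 1 ^ 3 = 2. Stack: [2]
STORE_FAST n → n=2. Stack: []
LOAD_FAST_LOAD_FAST y,b → push 0,10. Stack: [0, 10]
BINARY_OP + → 0 + 10 = 10. Stack: [10]
STORE_FAST n → n=10. Stack: []
LOAD_FAST_LOAD_FAST n,a → push 10,3. Stack: [10, 3]
BINARY_OP + → 10 + 3 = 13. Stack: [13]
STORE_FAST w → w=13. Stack: []
LOAD_FAST w → push 13. Stack: [13]
RETURN_VALUE → return 13.

13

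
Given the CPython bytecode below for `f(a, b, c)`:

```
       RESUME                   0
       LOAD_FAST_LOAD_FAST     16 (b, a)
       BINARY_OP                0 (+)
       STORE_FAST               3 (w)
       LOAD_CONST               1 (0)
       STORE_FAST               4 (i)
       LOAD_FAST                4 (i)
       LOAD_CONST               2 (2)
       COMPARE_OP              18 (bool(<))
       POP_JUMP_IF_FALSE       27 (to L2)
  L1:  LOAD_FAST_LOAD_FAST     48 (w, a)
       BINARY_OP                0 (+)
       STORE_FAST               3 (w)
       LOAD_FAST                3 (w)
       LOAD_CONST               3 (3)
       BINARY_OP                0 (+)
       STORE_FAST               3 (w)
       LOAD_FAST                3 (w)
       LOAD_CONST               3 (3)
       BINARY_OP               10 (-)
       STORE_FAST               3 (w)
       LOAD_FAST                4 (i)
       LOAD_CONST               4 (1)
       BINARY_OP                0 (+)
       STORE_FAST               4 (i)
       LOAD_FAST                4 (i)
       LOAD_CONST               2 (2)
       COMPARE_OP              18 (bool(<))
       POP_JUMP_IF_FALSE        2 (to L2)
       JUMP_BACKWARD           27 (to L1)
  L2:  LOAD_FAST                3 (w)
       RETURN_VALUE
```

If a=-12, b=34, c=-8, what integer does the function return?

-2

LOAD_FAST_LOAD_FAST b,a → push 34,-12. Stack: [34, -12]
BINARY_OP + → 34 + -12 = 22. Stack: [22]
STORE_FAST w → w=22. Stack: []
LOAD_CONST → push 0. Stack: [0]
STORE_FAST i → i=0. Stack: []
LOAD_FAST i → push 0. Stack: [0]
LOAD_CONST → push 2. Stack: [0, 2]
COMPARE_OP bool(<) → 0 vs 2 = True. Stack: [True]
POP_JUMP_IF_FALSE → pop True; no jump. Stack: []
LOAD_FAST_LOAD_FAST w,a → push 22,-12. Stack: [22, -12]
BINARY_OP + → 22 + -12 = 10. Stack: [10]
STORE_FAST w → w=10. Stack: []
LOAD_FAST w → push 10. Stack: [10]
LOAD_CONST → push 3. Stack: [10, 3]
BINARY_OP + → 10 + 3 = 13. Stack: [13]
STORE_FAST w → w=13. Stack: []
LOAD_FAST w → push 13. Stack: [13]
LOAD_CONST → push 3. Stack: [13, 3]
BINARY_OP - → 13 - 3 = 10. Stack: [10]
STORE_FAST w → w=10. Stack: []
LOAD_FAST i → push 0. Stack: [0]
LOAD_CONST → push 1. Stack: [0, 1]
BINARY_OP + → 0 + 1 = 1. Stack: [1]
STORE_FAST i → i=1. Stack: []
LOAD_FAST i → push 1. Stack: [1]
LOAD_CONST → push 2. Stack: [1, 2]
COMPARE_OP bool(<) → 1 vs 2 = True. Stack: [True]
POP_JUMP_IF_FALSE → pop True; no jump. Stack: []
LOAD_FAST_LOAD_FAST w,a → push 10,-12. Stack: [10, -12]
BINARY_OP + → 10 + -12 = -2. Stack: [-2]
STORE_FAST w → w=-2. Stack: []
LOAD_FAST w → push -2. Stack: [-2]
LOAD_CONST → push 3. Stack: [-2, 3]
BINARY_OP + → -2 + 3 = 1. Stack: [1]
STORE_FAST w → w=1. Stack: []
LOAD_FAST w → push 1. Stack: [1]
LOAD_CONST → push 3. Stack: [1, 3]
BINARY_OP - → 1 - 3 = -2. Stack: [-2]
STORE_FAST w → w=-2. Stack: []
LOAD_FAST i → push 1. Stack: [1]
LOAD_CONST → push 1. Stack: [1, 1]
BINARY_OP + → 1 + 1 = 2. Stack: [2]
STORE_FAST i → i=2. Stack: []
LOAD_FAST i → push 2. Stack: [2]
LOAD_CONST → push 2. Stack: [2, 2]
COMPARE_OP bool(<) → 2 vs 2 = False. Stack: [False]
POP_JUMP_IF_FALSE → pop False; jump. Stack: []
LOAD_FAST w → push -2. Stack: [-2]
RETURN_VALUE → return -2.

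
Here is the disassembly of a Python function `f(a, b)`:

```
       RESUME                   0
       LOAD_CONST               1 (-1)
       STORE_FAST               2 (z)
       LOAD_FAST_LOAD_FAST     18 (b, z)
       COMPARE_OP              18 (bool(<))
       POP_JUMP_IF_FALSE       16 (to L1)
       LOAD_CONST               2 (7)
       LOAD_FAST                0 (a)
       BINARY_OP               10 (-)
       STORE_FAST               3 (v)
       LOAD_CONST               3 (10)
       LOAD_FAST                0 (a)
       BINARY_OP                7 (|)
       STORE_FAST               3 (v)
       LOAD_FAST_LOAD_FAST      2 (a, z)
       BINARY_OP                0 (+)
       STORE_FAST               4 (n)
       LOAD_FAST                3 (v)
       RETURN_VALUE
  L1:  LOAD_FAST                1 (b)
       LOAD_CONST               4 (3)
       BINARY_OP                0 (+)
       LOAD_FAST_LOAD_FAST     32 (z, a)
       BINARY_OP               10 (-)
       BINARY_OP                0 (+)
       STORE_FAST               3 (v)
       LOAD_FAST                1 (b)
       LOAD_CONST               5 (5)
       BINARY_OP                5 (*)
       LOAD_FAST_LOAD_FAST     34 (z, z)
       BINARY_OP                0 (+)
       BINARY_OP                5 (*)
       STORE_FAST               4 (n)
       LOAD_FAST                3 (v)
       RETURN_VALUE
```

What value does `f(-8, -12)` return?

-6

LOAD_CONST → push -1. Stack: [-1]
STORE_FAST z → z=-1. Stack: []
LOAD_FAST_LOAD_FAST b,z → push -12,-1. Stack: [-12, -1]
COMPARE_OP bool(<) → -12 vs -1 = True. Stack: [True]
POP_JUMP_IF_FALSE → pop True; no jump. Stack: []
LOAD_CONST → push 7. Stack: [7]
LOAD_FAST a → push -8. Stack: [7, -8]
BINARY_OP - → 7 - -8 = 15. Stack: [15]
STORE_FAST v → v=15. Stack: []
LOAD_CONST → push 10. Stack: [10]
LOAD_FAST a → push -8. Stack: [10, -8]
BINARY_OP | → 10 | -8 = -6. Stack: [-6]
STORE_FAST v → v=-6. Stack: []
LOAD_FAST_LOAD_FAST a,z → push -8,-1. Stack: [-8, -1]
BINARY_OP + → -8 + -1 = -9. Stack: [-9]
STORE_FAST n → n=-9. Stack: []
LOAD_FAST v → push -6. Stack: [-6]
RETURN_VALUE → return -6.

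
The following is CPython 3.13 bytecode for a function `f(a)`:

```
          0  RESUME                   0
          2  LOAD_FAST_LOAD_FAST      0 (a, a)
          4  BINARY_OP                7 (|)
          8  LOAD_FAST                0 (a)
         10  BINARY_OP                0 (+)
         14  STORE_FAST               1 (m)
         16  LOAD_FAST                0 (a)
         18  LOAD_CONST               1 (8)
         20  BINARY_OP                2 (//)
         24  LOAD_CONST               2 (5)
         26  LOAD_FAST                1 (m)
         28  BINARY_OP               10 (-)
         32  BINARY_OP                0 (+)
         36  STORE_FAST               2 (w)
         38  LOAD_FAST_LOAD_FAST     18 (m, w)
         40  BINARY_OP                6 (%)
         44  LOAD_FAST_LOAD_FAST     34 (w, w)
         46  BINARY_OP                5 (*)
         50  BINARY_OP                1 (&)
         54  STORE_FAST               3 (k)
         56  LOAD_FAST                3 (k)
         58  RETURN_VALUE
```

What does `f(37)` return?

LOAD_FAST_LOAD_FAST a,a → push 37,37. Stack: [37, 37]
BINARY_OP | → 37 | 37 = 37. Stack: [37]
LOAD_FAST a → push 37. Stack: [37, 37]
BINARY_OP + → 37 + 37 = 74. Stack: [74]
STORE_FAST m → m=74. Stack: []
LOAD_FAST a → push 37. Stack: [37]
LOAD_CONST → push 8. Stack: [37, 8]
BINARY_OP // → 37 // 8 = 4. Stack: [4]
LOAD_CONST → push 5. Stack: [4, 5]
LOAD_FAST m → push 74. Stack: [4, 5, 74]
BINARY_OP - → 5 - 74 = -69. Stack: [4, -69]
BINARY_OP + → 4 + -69 = -65. Stack: [-65]
STORE_FAST w → w=-65. Stack: []
LOAD_FAST_LOAD_FAST m,w → push 74,-65. Stack: [74, -65]
BINARY_OP % → 74 % -65 = -56. Stack: [-56]
LOAD_FAST_LOAD_FAST w,w → push -65,-65. Stack: [-56, -65, -65]
BINARY_OP * → -65 * -65 = 4225. Stack: [-56, 4225]
BINARY_OP & → -56 & 4225 = 4224. Stack: [4224]
STORE_FAST k → k=4224. Stack: []
LOAD_FAST k → push 4224. Stack: [4224]
RETURN_VALUE → return 4224.

4224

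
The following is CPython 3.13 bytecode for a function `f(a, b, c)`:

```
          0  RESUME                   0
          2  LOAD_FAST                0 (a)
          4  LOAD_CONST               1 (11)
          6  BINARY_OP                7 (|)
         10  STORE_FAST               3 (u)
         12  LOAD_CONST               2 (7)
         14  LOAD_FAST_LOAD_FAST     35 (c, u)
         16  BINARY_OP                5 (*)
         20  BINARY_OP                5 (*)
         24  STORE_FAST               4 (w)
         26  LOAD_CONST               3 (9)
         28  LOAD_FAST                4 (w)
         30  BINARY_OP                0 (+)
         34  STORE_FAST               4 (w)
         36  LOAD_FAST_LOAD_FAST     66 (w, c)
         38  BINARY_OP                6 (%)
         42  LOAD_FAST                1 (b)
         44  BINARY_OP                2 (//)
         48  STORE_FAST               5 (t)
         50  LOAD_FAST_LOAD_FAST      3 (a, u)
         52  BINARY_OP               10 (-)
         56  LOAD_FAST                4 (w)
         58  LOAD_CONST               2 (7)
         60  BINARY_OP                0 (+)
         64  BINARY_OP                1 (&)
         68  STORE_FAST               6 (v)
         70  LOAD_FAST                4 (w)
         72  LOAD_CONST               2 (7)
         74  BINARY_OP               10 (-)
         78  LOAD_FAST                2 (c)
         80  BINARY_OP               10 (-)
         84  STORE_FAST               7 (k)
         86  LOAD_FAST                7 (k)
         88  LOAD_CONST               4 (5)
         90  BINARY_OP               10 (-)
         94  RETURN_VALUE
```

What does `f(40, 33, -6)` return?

LOAD_FAST a → push 40. Stack: [40]
LOAD_CONST → push 11. Stack: [40, 11]
BINARY_OP | → 40 | 11 = 43. Stack: [43]
STORE_FAST u → u=43. Stack: []
LOAD_CONST → push 7. Stack: [7]
LOAD_FAST_LOAD_FAST c,u → push -6,43. Stack: [7, -6, 43]
BINARY_OP * → -6 * 43 = -258. Stack: [7, -258]
BINARY_OP * → 7 * -258 = -1806. Stack: [-1806]
STORE_FAST w → w=-1806. Stack: []
LOAD_CONST → push 9. Stack: [9]
LOAD_FAST w → push -1806. Stack: [9, -1806]
BINARY_OP + → 9 + -1806 = -1797. Stack: [-1797]
STORE_FAST w → w=-1797. Stack: []
LOAD_FAST_LOAD_FAST w,c → push -1797,-6. Stack: [-1797, -6]
BINARY_OP % → -1797 % -6 = -3. Stack: [-3]
LOAD_FAST b → push 33. Stack: [-3, 33]
BINARY_OP // → -3 // 33 = -1. Stack: [-1]
STORE_FAST t → t=-1. Stack: []
LOAD_FAST_LOAD_FAST a,u → push 40,43. Stack: [40, 43]
BINARY_OP - → 40 - 43 = -3. Stack: [-3]
LOAD_FAST w → push -1797. Stack: [-3, -1797]
LOAD_CONST → push 7. Stack: [-3, -1797, 7]
BINARY_OP + → -1797 + 7 = -1790. Stack: [-3, -1790]
BINARY_OP & → -3 & -1790 = -1792. Stack: [-1792]
STORE_FAST v → v=-1792. Stack: []
LOAD_FAST w → push -1797. Stack: [-1797]
LOAD_CONST → push 7. Stack: [-1797, 7]
BINARY_OP - → -1797 - 7 = -1804. Stack: [-1804]
LOAD_FAST c → push -6. Stack: [-1804, -6]
BINARY_OP - → -1804 - -6 = -1798. Stack: [-1798]
STORE_FAST k → k=-1798. Stack: []
LOAD_FAST k → push -1798. Stack: [-1798]
LOAD_CONST → push 5. Stack: [-1798, 5]
BINARY_OP - → -1798 - 5 = -1803. Stack: [-1803]
RETURN_VALUE → return -1803.

-1803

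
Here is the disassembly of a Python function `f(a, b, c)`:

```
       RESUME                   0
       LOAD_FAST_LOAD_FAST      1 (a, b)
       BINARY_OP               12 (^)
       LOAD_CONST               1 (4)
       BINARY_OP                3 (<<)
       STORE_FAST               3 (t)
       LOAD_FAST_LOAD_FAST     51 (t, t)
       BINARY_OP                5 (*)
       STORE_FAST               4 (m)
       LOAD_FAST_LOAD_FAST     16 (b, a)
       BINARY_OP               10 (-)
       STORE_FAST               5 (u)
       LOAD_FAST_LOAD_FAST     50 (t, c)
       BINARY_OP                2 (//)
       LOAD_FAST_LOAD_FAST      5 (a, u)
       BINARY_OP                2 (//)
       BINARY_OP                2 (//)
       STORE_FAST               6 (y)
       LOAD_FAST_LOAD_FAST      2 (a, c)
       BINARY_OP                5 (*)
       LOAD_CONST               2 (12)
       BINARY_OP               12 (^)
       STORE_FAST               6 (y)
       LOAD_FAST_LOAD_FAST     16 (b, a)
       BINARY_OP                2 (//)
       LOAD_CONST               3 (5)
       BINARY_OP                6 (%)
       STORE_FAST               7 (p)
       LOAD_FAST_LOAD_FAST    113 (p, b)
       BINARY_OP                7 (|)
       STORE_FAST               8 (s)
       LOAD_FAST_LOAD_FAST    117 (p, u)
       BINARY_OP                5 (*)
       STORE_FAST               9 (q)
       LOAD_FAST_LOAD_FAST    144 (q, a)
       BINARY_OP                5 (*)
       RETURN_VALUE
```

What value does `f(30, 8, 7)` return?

LOAD_FAST_LOAD_FAST a,b → push 30,8. Stack: [30, 8]
BINARY_OP ^ → 30 ^ 8 = 22. Stack: [22]
LOAD_CONST → push 4. Stack: [22, 4]
BINARY_OP << → 22 << 4 = 352. Stack: [352]
STORE_FAST t → t=352. Stack: []
LOAD_FAST_LOAD_FAST t,t → push 352,352. Stack: [352, 352]
BINARY_OP * → 352 * 352 = 123904. Stack: [123904]
STORE_FAST m → m=123904. Stack: []
LOAD_FAST_LOAD_FAST b,a → push 8,30. Stack: [8, 30]
BINARY_OP - → 8 - 30 = -22. Stack: [-22]
STORE_FAST u → u=-22. Stack: []
LOAD_FAST_LOAD_FAST t,c → push 352,7. Stack: [352, 7]
BINARY_OP // → 352 // 7 = 50. Stack: [50]
LOAD_FAST_LOAD_FAST a,u → push 30,-22. Stack: [50, 30, -22]
BINARY_OP // → 30 // -22 = -2. Stack: [50, -2]
BINARY_OP // → 50 // -2 = -25. Stack: [-25]
STORE_FAST y → y=-25. Stack: []
LOAD_FAST_LOAD_FAST a,c → push 30,7. Stack: [30, 7]
BINARY_OP * → 30 * 7 = 210. Stack: [210]
LOAD_CONST → push 12. Stack: [210, 12]
BINARY_OP ^ → 210 ^ 12 = 222. Stack: [222]
STORE_FAST y → y=222. Stack: []
LOAD_FAST_LOAD_FAST b,a → push 8,30. Stack: [8, 30]
BINARY_OP // → 8 // 30 = 0. Stack: [0]
LOAD_CONST → push 5. Stack: [0, 5]
BINARY_OP % → 0 % 5 = 0. Stack: [0]
STORE_FAST p → p=0. Stack: []
LOAD_FAST_LOAD_FAST p,b → push 0,8. Stack: [0, 8]
BINARY_OP | → 0 | 8 = 8. Stack: [8]
STORE_FAST s → s=8. Stack: []
LOAD_FAST_LOAD_FAST p,u → push 0,-22. Stack: [0, -22]
BINARY_OP * → 0 * -22 = 0. Stack: [0]
STORE_FAST q → q=0. Stack: []
LOAD_FAST_LOAD_FAST q,a → push 0,30. Stack: [0, 30]
BINARY_OP * → 0 * 30 = 0. Stack: [0]
RETURN_VALUE → return 0.

0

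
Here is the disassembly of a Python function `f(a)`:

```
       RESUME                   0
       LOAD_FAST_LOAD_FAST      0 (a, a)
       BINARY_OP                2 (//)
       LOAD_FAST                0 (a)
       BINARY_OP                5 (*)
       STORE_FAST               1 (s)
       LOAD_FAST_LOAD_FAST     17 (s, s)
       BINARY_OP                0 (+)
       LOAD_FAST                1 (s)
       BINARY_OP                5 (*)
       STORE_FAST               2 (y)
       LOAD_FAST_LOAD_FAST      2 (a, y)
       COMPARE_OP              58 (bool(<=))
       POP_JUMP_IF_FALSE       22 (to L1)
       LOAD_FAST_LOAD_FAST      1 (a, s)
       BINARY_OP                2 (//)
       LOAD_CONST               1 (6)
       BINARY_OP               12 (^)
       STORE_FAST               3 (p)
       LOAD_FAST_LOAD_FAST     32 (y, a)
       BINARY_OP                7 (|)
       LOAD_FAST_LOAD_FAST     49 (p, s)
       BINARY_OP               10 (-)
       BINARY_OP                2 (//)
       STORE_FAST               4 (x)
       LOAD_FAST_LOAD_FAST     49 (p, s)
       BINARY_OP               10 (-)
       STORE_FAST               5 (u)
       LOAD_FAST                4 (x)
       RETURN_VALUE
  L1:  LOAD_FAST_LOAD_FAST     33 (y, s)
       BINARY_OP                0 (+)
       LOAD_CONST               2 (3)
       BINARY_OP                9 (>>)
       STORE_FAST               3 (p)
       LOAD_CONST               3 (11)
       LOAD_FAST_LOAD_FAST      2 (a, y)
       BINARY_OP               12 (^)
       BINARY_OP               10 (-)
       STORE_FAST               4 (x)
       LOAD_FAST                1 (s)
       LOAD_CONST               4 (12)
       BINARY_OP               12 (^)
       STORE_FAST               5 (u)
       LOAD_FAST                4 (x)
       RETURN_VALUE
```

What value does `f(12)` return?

LOAD_FAST_LOAD_FAST a,a → push 12,12. Stack: [12, 12]
BINARY_OP // → 12 // 12 = 1. Stack: [1]
LOAD_FAST a → push 12. Stack: [1, 12]
BINARY_OP * → 1 * 12 = 12. Stack: [12]
STORE_FAST s → s=12. Stack: []
LOAD_FAST_LOAD_FAST s,s → push 12,12. Stack: [12, 12]
BINARY_OP + → 12 + 12 = 24. Stack: [24]
LOAD_FAST s → push 12. Stack: [24, 12]
BINARY_OP * → 24 * 12 = 288. Stack: [288]
STORE_FAST y → y=288. Stack: []
LOAD_FAST_LOAD_FAST a,y → push 12,288. Stack: [12, 288]
COMPARE_OP bool(<=) → 12 vs 288 = True. Stack: [True]
POP_JUMP_IF_FALSE → pop True; no jump. Stack: []
LOAD_FAST_LOAD_FAST a,s → push 12,12. Stack: [12, 12]
BINARY_OP // → 12 // 12 = 1. Stack: [1]
LOAD_CONST → push 6. Stack: [1, 6]
BINARY_OP ^ → 1 ^ 6 = 7. Stack: [7]
STORE_FAST p → p=7. Stack: []
LOAD_FAST_LOAD_FAST y,a → push 288,12. Stack: [288, 12]
BINARY_OP | → 288 | 12 = 300. Stack: [300]
LOAD_FAST_LOAD_FAST p,s → push 7,12. Stack: [300, 7, 12]
BINARY_OP - → 7 - 12 = -5. Stack: [300, -5]
BINARY_OP // → 300 // -5 = -60. Stack: [-60]
STORE_FAST x → x=-60. Stack: []
LOAD_FAST_LOAD_FAST p,s → push 7,12. Stack: [7, 12]
BINARY_OP - → 7 - 12 = -5. Stack: [-5]
STORE_FAST u → u=-5. Stack: []
LOAD_FAST x → push -60. Stack: [-60]
RETURN_VALUE → return -60.

-60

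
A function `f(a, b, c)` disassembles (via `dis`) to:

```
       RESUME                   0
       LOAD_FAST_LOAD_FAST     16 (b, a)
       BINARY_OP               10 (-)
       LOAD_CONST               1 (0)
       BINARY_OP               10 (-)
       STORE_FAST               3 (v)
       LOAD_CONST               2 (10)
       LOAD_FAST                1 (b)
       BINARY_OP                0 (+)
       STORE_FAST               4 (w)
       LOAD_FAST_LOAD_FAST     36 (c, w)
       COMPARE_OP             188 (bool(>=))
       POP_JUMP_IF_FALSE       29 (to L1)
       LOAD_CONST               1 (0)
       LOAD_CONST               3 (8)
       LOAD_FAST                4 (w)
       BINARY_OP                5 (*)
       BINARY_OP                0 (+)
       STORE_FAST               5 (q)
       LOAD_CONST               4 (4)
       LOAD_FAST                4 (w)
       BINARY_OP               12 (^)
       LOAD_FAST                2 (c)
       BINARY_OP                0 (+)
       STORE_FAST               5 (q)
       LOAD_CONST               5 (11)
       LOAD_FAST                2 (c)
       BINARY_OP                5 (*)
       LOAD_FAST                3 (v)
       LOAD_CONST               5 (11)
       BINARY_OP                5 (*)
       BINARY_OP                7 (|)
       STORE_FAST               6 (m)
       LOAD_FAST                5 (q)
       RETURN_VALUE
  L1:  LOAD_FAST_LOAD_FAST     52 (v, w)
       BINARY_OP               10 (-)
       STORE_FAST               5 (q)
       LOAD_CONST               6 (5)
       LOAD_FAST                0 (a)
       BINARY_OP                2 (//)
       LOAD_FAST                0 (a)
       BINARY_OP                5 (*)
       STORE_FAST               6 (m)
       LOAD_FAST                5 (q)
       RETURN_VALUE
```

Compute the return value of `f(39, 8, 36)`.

LOAD_FAST_LOAD_FAST b,a → push 8,39. Stack: [8, 39]
BINARY_OP - → 8 - 39 = -31. Stack: [-31]
LOAD_CONST → push 0. Stack: [-31, 0]
BINARY_OP - → -31 - 0 = -31. Stack: [-31]
STORE_FAST v → v=-31. Stack: []
LOAD_CONST → push 10. Stack: [10]
LOAD_FAST b → push 8. Stack: [10, 8]
BINARY_OP + → 10 + 8 = 18. Stack: [18]
STORE_FAST w → w=18. Stack: []
LOAD_FAST_LOAD_FAST c,w → push 36,18. Stack: [36, 18]
COMPARE_OP bool(>=) → 36 vs 18 = True. Stack: [True]
POP_JUMP_IF_FALSE → pop True; no jump. Stack: []
LOAD_CONST → push 0. Stack: [0]
LOAD_CONST → push 8. Stack: [0, 8]
LOAD_FAST w → push 18. Stack: [0, 8, 18]
BINARY_OP * → 8 * 18 = 144. Stack: [0, 144]
BINARY_OP + → 0 + 144 = 144. Stack: [144]
STORE_FAST q → q=144. Stack: []
LOAD_CONST → push 4. Stack: [4]
LOAD_FAST w → push 18. Stack: [4, 18]
BINARY_OP ^ → 4 ^ 18 = 22. Stack: [22]
LOAD_FAST c → push 36. Stack: [22, 36]
BINARY_OP + → 22 + 36 = 58. Stack: [58]
STORE_FAST q → q=58. Stack: []
LOAD_CONST → push 11. Stack: [11]
LOAD_FAST c → push 36. Stack: [11, 36]
BINARY_OP * → 11 * 36 = 396. Stack: [396]
LOAD_FAST v → push -31. Stack: [396, -31]
LOAD_CONST → push 11. Stack: [396, -31, 11]
BINARY_OP * → -31 * 11 = -341. Stack: [396, -341]
BINARY_OP | → 396 | -341 = -81. Stack: [-81]
STORE_FAST m → m=-81. Stack: []
LOAD_FAST q → push 58. Stack: [58]
RETURN_VALUE → return 58.

58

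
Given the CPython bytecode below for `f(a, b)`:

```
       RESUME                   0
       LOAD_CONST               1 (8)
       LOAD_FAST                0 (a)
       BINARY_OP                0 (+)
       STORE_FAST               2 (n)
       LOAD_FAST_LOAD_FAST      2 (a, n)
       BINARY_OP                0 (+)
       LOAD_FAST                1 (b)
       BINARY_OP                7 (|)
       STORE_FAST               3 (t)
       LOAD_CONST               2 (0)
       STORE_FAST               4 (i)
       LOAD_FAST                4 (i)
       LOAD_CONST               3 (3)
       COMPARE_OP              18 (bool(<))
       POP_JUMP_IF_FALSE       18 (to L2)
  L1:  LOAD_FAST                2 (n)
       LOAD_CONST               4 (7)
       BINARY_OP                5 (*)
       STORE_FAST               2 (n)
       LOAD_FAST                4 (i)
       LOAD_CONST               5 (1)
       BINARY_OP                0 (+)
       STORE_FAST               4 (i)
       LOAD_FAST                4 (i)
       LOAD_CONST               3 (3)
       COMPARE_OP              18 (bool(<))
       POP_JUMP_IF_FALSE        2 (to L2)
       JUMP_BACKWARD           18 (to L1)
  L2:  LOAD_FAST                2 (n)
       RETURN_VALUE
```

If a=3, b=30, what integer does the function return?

3773

LOAD_CONST → push 8. Stack: [8]
LOAD_FAST a → push 3. Stack: [8, 3]
BINARY_OP + → 8 + 3 = 11. Stack: [11]
STORE_FAST n → n=11. Stack: []
LOAD_FAST_LOAD_FAST a,n → push 3,11. Stack: [3, 11]
BINARY_OP + → 3 + 11 = 14. Stack: [14]
LOAD_FAST b → push 30. Stack: [14, 30]
BINARY_OP | → 14 | 30 = 30. Stack: [30]
STORE_FAST t → t=30. Stack: []
LOAD_CONST → push 0. Stack: [0]
STORE_FAST i → i=0. Stack: []
LOAD_FAST i → push 0. Stack: [0]
LOAD_CONST → push 3. Stack: [0, 3]
COMPARE_OP bool(<) → 0 vs 3 = True. Stack: [True]
POP_JUMP_IF_FALSE → pop True; no jump. Stack: []
LOAD_FAST n → push 11. Stack: [11]
LOAD_CONST → push 7. Stack: [11, 7]
BINARY_OP * → 11 * 7 = 77. Stack: [77]
STORE_FAST n → n=77. Stack: []
LOAD_FAST i → push 0. Stack: [0]
LOAD_CONST → push 1. Stack: [0, 1]
BINARY_OP + → 0 + 1 = 1. Stack: [1]
STORE_FAST i → i=1. Stack: []
LOAD_FAST i → push 1. Stack: [1]
LOAD_CONST → push 3. Stack: [1, 3]
COMPARE_OP bool(<) → 1 vs 3 = True. Stack: [True]
POP_JUMP_IF_FALSE → pop True; no jump. Stack: []
LOAD_FAST n → push 77. Stack: [77]
LOAD_CONST → push 7. Stack: [77, 7]
BINARY_OP * → 77 * 7 = 539. Stack: [539]
STORE_FAST n → n=539. Stack: []
LOAD_FAST i → push 1. Stack: [1]
LOAD_CONST → push 1. Stack: [1, 1]
BINARY_OP + → 1 + 1 = 2. Stack: [2]
STORE_FAST i → i=2. Stack: []
LOAD_FAST i → push 2. Stack: [2]
LOAD_CONST → push 3. Stack: [2, 3]
COMPARE_OP bool(<) → 2 vs 3 = True. Stack: [True]
POP_JUMP_IF_FALSE → pop True; no jump. Stack: []
LOAD_FAST n → push 539. Stack: [539]
LOAD_CONST → push 7. Stack: [539, 7]
BINARY_OP * → 539 * 7 = 3773. Stack: [3773]
STORE_FAST n → n=3773. Stack: []
LOAD_FAST i → push 2. Stack: [2]
LOAD_CONST → push 1. Stack: [2, 1]
BINARY_OP + → 2 + 1 = 3. Stack: [3]
STORE_FAST i → i=3. Stack: []
LOAD_FAST i → push 3. Stack: [3]
LOAD_CONST → push 3. Stack: [3, 3]
COMPARE_OP bool(<) → 3 vs 3 = False. Stack: [False]
POP_JUMP_IF_FALSE → pop False; jump. Stack: []
LOAD_FAST n → push 3773. Stack: [3773]
RETURN_VALUE → return 3773.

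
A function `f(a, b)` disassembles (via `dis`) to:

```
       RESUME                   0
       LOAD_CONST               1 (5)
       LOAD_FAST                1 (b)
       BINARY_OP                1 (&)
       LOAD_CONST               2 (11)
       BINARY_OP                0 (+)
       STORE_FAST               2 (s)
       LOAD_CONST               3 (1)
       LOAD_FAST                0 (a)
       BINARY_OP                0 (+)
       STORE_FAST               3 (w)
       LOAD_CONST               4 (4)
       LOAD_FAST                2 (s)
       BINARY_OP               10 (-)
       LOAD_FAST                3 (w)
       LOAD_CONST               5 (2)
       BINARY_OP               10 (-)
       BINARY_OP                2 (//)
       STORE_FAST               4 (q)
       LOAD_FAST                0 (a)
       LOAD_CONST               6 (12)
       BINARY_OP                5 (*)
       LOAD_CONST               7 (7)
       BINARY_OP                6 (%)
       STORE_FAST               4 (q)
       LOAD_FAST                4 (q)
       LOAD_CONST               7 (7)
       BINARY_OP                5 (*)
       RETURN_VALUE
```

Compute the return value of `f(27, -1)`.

14

LOAD_CONST → push 5. Stack: [5]
LOAD_FAST b → push -1. Stack: [5, -1]
BINARY_OP & → 5 & -1 = 5. Stack: [5]
LOAD_CONST → push 11. Stack: [5, 11]
BINARY_OP + → 5 + 11 = 16. Stack: [16]
STORE_FAST s → s=16. Stack: []
LOAD_CONST → push 1. Stack: [1]
LOAD_FAST a → push 27. Stack: [1, 27]
BINARY_OP + → 1 + 27 = 28. Stack: [28]
STORE_FAST w → w=28. Stack: []
LOAD_CONST → push 4. Stack: [4]
LOAD_FAST s → push 16. Stack: [4, 16]
BINARY_OP - → 4 - 16 = -12. Stack: [-12]
LOAD_FAST w → push 28. Stack: [-12, 28]
LOAD_CONST → push 2. Stack: [-12, 28, 2]
BINARY_OP - → 28 - 2 = 26. Stack: [-12, 26]
BINARY_OP // → -12 // 26 = -1. Stack: [-1]
STORE_FAST q → q=-1. Stack: []
LOAD_FAST a → push 27. Stack: [27]
LOAD_CONST → push 12. Stack: [27, 12]
BINARY_OP * → 27 * 12 = 324. Stack: [324]
LOAD_CONST → push 7. Stack: [324, 7]
BINARY_OP % → 324 % 7 = 2. Stack: [2]
STORE_FAST q → q=2. Stack: []
LOAD_FAST q → push 2. Stack: [2]
LOAD_CONST → push 7. Stack: [2, 7]
BINARY_OP * → 2 * 7 = 14. Stack: [14]
RETURN_VALUE → return 14.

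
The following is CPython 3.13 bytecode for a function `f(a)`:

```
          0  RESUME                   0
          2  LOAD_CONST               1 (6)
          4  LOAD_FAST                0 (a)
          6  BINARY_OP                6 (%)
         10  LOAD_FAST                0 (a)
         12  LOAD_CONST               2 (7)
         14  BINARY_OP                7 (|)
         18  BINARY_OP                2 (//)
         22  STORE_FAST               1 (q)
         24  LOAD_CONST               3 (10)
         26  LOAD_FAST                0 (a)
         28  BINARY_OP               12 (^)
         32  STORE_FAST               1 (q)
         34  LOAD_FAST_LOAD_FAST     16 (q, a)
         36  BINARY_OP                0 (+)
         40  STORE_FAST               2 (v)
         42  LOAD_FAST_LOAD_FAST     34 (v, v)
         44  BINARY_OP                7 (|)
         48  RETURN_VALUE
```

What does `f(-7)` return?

-20

LOAD_CONST → push 6. Stack: [6]
LOAD_FAST a → push -7. Stack: [6, -7]
BINARY_OP % → 6 % -7 = -1. Stack: [-1]
LOAD_FAST a → push -7. Stack: [-1, -7]
LOAD_CONST → push 7. Stack: [-1, -7, 7]
BINARY_OP | → -7 | 7 = -1. Stack: [-1, -1]
BINARY_OP // → -1 // -1 = 1. Stack: [1]
STORE_FAST q → q=1. Stack: []
LOAD_CONST → push 10. Stack: [10]
LOAD_FAST a → push -7. Stack: [10, -7]
BINARY_OP ^ → 10 ^ -7 = -13. Stack: [-13]
STORE_FAST q → q=-13. Stack: []
LOAD_FAST_LOAD_FAST q,a → push -13,-7. Stack: [-13, -7]
BINARY_OP + → -13 + -7 = -20. Stack: [-20]
STORE_FAST v → v=-20. Stack: []
LOAD_FAST_LOAD_FAST v,v → push -20,-20. Stack: [-20, -20]
BINARY_OP | → -20 | -20 = -20. Stack: [-20]
RETURN_VALUE → return -20.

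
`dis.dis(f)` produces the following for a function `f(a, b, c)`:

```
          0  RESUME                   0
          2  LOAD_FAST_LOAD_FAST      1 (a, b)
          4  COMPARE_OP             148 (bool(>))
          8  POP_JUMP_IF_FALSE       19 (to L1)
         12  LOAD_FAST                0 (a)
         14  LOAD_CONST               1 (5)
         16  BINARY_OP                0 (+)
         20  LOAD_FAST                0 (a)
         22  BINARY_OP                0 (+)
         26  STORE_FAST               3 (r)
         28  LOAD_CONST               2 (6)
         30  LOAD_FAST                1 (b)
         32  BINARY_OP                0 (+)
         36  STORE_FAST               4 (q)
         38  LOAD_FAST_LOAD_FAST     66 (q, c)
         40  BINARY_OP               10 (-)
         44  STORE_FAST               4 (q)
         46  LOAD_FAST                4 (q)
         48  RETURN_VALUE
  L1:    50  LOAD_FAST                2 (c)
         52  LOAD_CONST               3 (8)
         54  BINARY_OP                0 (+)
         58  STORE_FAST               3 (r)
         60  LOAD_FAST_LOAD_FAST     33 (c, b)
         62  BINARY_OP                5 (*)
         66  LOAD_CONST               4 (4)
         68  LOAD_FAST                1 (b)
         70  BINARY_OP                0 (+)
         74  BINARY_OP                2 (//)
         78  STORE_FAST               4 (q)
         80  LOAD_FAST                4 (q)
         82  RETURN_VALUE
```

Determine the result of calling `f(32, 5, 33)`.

-22

LOAD_FAST_LOAD_FAST a,b → push 32,5. Stack: [32, 5]
COMPARE_OP bool(>) → 32 vs 5 = True. Stack: [True]
POP_JUMP_IF_FALSE → pop True; no jump. Stack: []
LOAD_FAST a → push 32. Stack: [32]
LOAD_CONST → push 5. Stack: [32, 5]
BINARY_OP + → 32 + 5 = 37. Stack: [37]
LOAD_FAST a → push 32. Stack: [37, 32]
BINARY_OP + → 37 + 32 = 69. Stack: [69]
STORE_FAST r → r=69. Stack: []
LOAD_CONST → push 6. Stack: [6]
LOAD_FAST b → push 5. Stack: [6, 5]
BINARY_OP + → 6 + 5 = 11. Stack: [11]
STORE_FAST q → q=11. Stack: []
LOAD_FAST_LOAD_FAST q,c → push 11,33. Stack: [11, 33]
BINARY_OP - → 11 - 33 = -22. Stack: [-22]
STORE_FAST q → q=-22. Stack: []
LOAD_FAST q → push -22. Stack: [-22]
RETURN_VALUE → return -22.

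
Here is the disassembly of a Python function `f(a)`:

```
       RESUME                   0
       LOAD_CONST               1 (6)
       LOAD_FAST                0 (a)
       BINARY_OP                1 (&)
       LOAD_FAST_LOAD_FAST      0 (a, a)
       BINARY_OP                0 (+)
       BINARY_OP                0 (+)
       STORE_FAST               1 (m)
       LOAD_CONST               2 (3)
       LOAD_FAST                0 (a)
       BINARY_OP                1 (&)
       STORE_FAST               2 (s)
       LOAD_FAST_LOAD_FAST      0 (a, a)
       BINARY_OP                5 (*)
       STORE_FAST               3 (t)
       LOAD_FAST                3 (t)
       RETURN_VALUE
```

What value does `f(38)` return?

LOAD_CONST → push 6. Stack: [6]
LOAD_FAST a → push 38. Stack: [6, 38]
BINARY_OP & → 6 & 38 = 6. Stack: [6]
LOAD_FAST_LOAD_FAST a,a → push 38,38. Stack: [6, 38, 38]
BINARY_OP + → 38 + 38 = 76. Stack: [6, 76]
BINARY_OP + → 6 + 76 = 82. Stack: [82]
STORE_FAST m → m=82. Stack: []
LOAD_CONST → push 3. Stack: [3]
LOAD_FAST a → push 38. Stack: [3, 38]
BINARY_OP & → 3 & 38 = 2. Stack: [2]
STORE_FAST s → s=2. Stack: []
LOAD_FAST_LOAD_FAST a,a → push 38,38. Stack: [38, 38]
BINARY_OP * → 38 * 38 = 1444. Stack: [1444]
STORE_FAST t → t=1444. Stack: []
LOAD_FAST t → push 1444. Stack: [1444]
RETURN_VALUE → return 1444.

1444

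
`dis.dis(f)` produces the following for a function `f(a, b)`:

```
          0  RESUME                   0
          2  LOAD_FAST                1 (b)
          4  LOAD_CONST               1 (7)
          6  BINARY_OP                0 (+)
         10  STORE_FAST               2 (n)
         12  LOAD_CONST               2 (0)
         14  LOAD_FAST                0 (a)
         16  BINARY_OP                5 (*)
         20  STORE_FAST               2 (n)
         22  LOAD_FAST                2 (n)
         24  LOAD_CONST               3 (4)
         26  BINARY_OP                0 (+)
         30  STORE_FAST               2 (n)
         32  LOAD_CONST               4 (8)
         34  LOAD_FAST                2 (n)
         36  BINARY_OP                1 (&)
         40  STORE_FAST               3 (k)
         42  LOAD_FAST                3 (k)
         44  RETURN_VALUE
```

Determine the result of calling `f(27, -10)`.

LOAD_FAST b → push -10. Stack: [-10]
LOAD_CONST → push 7. Stack: [-10, 7]
BINARY_OP + → -10 + 7 = -3. Stack: [-3]
STORE_FAST n → n=-3. Stack: []
LOAD_CONST → push 0. Stack: [0]
LOAD_FAST a → push 27. Stack: [0, 27]
BINARY_OP * → 0 * 27 = 0. Stack: [0]
STORE_FAST n → n=0. Stack: []
LOAD_FAST n → push 0. Stack: [0]
LOAD_CONST → push 4. Stack: [0, 4]
BINARY_OP + → 0 + 4 = 4. Stack: [4]
STORE_FAST n → n=4. Stack: []
LOAD_CONST → push 8. Stack: [8]
LOAD_FAST n → push 4. Stack: [8, 4]
BINARY_OP & → 8 & 4 = 0. Stack: [0]
STORE_FAST k → k=0. Stack: []
LOAD_FAST k → push 0. Stack: [0]
RETURN_VALUE → return 0.

0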